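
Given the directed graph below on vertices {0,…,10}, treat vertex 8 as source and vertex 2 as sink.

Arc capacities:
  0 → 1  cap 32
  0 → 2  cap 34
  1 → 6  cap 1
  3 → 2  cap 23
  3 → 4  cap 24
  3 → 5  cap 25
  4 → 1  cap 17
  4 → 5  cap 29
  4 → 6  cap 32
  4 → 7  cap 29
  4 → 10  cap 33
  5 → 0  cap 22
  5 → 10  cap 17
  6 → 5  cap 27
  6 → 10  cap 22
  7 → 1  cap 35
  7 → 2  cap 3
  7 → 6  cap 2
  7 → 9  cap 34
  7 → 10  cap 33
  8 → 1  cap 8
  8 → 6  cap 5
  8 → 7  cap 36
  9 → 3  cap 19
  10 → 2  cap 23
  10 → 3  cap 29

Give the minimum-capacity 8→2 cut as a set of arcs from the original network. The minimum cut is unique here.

augment #1: 8→7→2 push 3
augment #2: 8→6→10→2 push 5
augment #3: 8→7→10→2 push 18
augment #4: 8→7→9→3→2 push 15
augment #5: 8→1→6→5→0→2 push 1
max flow = 42; residual-reachable set from 8 gives S-side
cut edges (S→T): {(1,6), (8,6), (8,7)} total cap 42

Min-cut arcs: {(1,6), (8,6), (8,7)} (total capacity 42)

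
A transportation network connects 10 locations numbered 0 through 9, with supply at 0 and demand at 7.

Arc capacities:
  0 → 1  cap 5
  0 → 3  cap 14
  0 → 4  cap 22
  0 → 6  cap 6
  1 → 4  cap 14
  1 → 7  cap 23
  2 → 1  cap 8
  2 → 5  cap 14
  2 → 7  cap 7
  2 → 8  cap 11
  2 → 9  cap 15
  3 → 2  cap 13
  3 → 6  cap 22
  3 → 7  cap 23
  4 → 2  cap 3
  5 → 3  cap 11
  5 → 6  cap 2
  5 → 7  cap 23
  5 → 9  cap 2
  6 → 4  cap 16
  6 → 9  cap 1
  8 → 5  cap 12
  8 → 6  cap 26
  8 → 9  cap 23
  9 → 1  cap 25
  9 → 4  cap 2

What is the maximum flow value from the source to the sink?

Maximum flow value: 23

augment #1: 0→1→7 bottleneck 5, total now 5
augment #2: 0→3→7 bottleneck 14, total now 19
augment #3: 0→4→2→7 bottleneck 3, total now 22
augment #4: 0→6→9→1→7 bottleneck 1, total now 23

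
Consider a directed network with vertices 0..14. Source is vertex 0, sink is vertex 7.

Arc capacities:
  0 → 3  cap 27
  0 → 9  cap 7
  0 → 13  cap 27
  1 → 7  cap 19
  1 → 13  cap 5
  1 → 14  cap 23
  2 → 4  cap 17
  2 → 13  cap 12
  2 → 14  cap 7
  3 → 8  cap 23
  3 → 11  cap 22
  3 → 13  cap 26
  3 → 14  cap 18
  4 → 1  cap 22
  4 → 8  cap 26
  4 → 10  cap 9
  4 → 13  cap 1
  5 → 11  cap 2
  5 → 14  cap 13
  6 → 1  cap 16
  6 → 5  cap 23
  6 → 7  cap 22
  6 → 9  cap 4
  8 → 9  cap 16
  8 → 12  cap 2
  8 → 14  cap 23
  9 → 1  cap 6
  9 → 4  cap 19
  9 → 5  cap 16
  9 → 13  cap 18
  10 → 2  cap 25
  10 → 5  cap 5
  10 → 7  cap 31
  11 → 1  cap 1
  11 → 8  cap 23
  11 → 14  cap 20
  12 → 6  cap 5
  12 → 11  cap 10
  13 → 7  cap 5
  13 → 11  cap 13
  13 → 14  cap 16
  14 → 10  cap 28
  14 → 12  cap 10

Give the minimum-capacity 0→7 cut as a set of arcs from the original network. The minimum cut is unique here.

augment #1: 0→13→7 push 5
augment #2: 0→9→1→7 push 6
augment #3: 0→3→11→1→7 push 1
augment #4: 0→3→14→10→7 push 18
augment #5: 0→9→4→1→7 push 1
augment #6: 0→13→14→10→7 push 10
augment #7: 0→3→8→12→6→7 push 2
augment #8: 0→13→14→12→6→7 push 3
augment #9: 0→3→8→9→4→1→7 push 6
augment #10: 0→13→11→8→9→4→1→7 push 5
augment #11: 0→13→11→8→9→4→10→7 push 3
max flow = 60; residual-reachable set from 0 gives S-side
cut edges (S→T): {(1,7), (10,7), (12,6), (13,7)} total cap 60

Min-cut arcs: {(1,7), (10,7), (12,6), (13,7)} (total capacity 60)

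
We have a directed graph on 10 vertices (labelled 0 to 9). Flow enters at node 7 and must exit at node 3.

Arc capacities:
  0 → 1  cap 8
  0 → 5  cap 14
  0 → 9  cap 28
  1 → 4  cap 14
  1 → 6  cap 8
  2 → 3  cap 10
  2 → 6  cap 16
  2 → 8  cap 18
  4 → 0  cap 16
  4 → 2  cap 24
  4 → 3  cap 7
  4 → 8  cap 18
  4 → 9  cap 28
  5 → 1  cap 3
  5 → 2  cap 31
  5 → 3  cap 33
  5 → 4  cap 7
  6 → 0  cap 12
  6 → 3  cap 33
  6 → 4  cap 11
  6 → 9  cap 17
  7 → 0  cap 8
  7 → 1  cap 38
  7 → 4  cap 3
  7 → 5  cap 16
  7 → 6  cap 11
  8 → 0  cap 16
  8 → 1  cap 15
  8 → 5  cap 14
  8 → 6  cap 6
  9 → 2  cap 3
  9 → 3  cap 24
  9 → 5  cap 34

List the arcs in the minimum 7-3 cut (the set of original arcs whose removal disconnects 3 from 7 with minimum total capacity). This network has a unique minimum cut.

Min-cut arcs: {(1,4), (1,6), (7,0), (7,4), (7,5), (7,6)} (total capacity 60)

augment #1: 7→4→3 push 3
augment #2: 7→5→3 push 16
augment #3: 7→6→3 push 11
augment #4: 7→0→5→3 push 8
augment #5: 7→1→4→3 push 4
augment #6: 7→1→6→3 push 8
augment #7: 7→1→4→2→3 push 10
max flow = 60; residual-reachable set from 7 gives S-side
cut edges (S→T): {(1,4), (1,6), (7,0), (7,4), (7,5), (7,6)} total cap 60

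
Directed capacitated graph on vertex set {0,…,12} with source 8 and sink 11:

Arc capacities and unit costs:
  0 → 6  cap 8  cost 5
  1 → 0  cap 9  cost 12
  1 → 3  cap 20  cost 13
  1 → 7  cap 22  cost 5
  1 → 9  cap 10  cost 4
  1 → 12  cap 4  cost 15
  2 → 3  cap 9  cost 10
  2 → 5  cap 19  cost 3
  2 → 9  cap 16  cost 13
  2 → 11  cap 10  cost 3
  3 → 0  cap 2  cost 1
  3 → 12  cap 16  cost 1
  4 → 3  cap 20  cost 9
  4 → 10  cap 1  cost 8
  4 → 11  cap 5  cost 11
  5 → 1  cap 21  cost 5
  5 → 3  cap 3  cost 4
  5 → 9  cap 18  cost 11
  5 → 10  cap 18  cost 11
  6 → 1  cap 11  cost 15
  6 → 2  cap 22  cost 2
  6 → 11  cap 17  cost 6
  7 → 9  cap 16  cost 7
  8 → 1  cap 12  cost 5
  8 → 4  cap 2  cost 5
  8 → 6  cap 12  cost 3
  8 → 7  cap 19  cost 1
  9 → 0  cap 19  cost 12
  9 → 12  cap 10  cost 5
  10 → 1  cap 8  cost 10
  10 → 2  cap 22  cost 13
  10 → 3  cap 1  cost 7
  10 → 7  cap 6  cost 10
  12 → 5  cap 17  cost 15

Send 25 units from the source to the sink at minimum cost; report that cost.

shortest-cost path #1: 8→6→2→11 push 10 @ unit cost 8 (adds 80)
shortest-cost path #2: 8→6→11 push 2 @ unit cost 9 (adds 18)
shortest-cost path #3: 8→4→11 push 2 @ unit cost 16 (adds 32)
shortest-cost path #4: 8→1→0→6→11 push 8 @ unit cost 28 (adds 224)
shortest-cost path #5: 8→7→9→12→5→10→2→6→11 push 3 @ unit cost 56 (adds 168)
total cost = 522

Minimum cost for 25 units: 522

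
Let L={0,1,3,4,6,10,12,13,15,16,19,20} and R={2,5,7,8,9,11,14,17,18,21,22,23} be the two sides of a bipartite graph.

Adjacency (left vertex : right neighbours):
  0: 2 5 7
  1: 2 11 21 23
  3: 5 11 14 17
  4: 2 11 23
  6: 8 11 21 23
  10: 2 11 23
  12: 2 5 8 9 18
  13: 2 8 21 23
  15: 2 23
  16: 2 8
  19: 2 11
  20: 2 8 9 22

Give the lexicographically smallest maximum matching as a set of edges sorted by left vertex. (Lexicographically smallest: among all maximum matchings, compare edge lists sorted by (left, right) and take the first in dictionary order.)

Lex-smallest maximum matching: {(0,5), (1,2), (3,14), (4,11), (6,8), (10,23), (12,9), (13,21), (20,22)}

|M| = 9 (so the lex-smallest maximum matching has 9 edges)
process left vertices in ascending order; for each, take the smallest-labelled available neighbour that still permits 9 edges overall, or leave it unmatched if none does
lex-smallest matching: {0-5, 1-2, 3-14, 4-11, 6-8, 10-23, 12-9, 13-21, 20-22}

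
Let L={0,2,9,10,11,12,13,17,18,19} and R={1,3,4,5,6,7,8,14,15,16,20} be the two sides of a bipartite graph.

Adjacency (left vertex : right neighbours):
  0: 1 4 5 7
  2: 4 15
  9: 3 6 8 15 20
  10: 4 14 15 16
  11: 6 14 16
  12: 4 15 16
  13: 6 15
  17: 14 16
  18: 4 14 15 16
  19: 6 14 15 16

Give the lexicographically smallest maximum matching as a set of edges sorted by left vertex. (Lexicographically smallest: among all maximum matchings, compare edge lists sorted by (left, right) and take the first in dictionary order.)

|M| = 7 (so the lex-smallest maximum matching has 7 edges)
process left vertices in ascending order; for each, take the smallest-labelled available neighbour that still permits 7 edges overall, or leave it unmatched if none does
lex-smallest matching: {0-1, 2-4, 9-3, 10-14, 11-6, 12-15, 17-16}

Lex-smallest maximum matching: {(0,1), (2,4), (9,3), (10,14), (11,6), (12,15), (17,16)}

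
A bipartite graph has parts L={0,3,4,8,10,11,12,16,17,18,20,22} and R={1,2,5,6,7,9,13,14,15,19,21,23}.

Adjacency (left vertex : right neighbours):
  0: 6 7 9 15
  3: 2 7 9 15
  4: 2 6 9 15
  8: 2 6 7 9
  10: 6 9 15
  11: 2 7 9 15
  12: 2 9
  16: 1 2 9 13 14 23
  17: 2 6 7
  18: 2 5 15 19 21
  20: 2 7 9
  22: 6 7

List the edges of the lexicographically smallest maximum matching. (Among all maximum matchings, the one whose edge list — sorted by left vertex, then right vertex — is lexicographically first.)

Lex-smallest maximum matching: {(0,6), (3,2), (4,9), (8,7), (10,15), (16,1), (18,5)}

|M| = 7 (so the lex-smallest maximum matching has 7 edges)
process left vertices in ascending order; for each, take the smallest-labelled available neighbour that still permits 7 edges overall, or leave it unmatched if none does
lex-smallest matching: {0-6, 3-2, 4-9, 8-7, 10-15, 16-1, 18-5}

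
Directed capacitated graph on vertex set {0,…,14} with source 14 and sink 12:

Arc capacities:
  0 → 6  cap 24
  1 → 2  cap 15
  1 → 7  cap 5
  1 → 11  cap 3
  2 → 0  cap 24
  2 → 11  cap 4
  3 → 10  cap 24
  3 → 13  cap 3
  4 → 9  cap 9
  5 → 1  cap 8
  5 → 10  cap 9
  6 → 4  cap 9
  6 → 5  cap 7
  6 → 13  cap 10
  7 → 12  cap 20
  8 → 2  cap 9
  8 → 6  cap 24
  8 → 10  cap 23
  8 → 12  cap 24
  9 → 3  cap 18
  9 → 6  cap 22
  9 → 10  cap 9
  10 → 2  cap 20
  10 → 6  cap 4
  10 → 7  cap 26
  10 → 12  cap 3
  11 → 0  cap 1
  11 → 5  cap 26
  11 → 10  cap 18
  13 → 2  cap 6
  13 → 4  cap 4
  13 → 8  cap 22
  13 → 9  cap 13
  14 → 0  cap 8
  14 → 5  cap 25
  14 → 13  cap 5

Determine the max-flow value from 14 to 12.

augment #1: 14→5→10→12 bottleneck 3, total now 3
augment #2: 14→13→8→12 bottleneck 5, total now 8
augment #3: 14→5→1→7→12 bottleneck 5, total now 13
augment #4: 14→5→10→7→12 bottleneck 6, total now 19
augment #5: 14→0→6→13→8→12 bottleneck 8, total now 27
augment #6: 14→5→1→11→10→7→12 bottleneck 3, total now 30

Maximum flow value: 30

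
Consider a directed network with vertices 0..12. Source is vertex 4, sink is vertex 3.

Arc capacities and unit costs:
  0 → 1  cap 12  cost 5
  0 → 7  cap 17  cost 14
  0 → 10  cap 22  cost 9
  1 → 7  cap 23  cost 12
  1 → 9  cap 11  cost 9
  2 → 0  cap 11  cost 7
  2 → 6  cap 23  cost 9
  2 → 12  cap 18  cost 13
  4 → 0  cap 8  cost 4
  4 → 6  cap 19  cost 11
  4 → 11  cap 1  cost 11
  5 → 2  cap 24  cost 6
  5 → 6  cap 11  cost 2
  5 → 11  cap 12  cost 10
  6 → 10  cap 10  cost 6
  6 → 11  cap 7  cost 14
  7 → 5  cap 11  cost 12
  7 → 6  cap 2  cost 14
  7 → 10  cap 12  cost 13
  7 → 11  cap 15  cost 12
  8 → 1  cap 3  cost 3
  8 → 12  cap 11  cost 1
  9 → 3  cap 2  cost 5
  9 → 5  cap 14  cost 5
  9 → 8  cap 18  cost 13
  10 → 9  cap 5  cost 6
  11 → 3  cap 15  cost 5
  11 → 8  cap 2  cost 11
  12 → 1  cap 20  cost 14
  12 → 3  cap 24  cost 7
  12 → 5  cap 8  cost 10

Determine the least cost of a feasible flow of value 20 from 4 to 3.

shortest-cost path #1: 4→11→3 push 1 @ unit cost 16 (adds 16)
shortest-cost path #2: 4→0→1→9→3 push 2 @ unit cost 23 (adds 46)
shortest-cost path #3: 4→6→11→3 push 7 @ unit cost 30 (adds 210)
shortest-cost path #4: 4→0→7→11→3 push 6 @ unit cost 35 (adds 210)
shortest-cost path #5: 4→6→10→9→1→0→7→11→3 push 1 @ unit cost 40 (adds 40)
shortest-cost path #6: 4→6→10→9→8→12→3 push 3 @ unit cost 44 (adds 132)
total cost = 654

Minimum cost for 20 units: 654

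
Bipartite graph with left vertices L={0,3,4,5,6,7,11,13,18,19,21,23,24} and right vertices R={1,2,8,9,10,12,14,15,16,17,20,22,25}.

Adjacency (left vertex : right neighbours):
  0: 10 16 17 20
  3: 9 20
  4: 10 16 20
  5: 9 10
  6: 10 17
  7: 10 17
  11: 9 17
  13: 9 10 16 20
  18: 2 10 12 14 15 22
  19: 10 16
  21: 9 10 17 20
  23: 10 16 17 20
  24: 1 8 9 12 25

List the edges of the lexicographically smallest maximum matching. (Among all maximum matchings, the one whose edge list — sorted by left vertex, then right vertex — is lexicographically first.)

Lex-smallest maximum matching: {(0,10), (3,9), (4,16), (6,17), (13,20), (18,2), (24,1)}

|M| = 7 (so the lex-smallest maximum matching has 7 edges)
process left vertices in ascending order; for each, take the smallest-labelled available neighbour that still permits 7 edges overall, or leave it unmatched if none does
lex-smallest matching: {0-10, 3-9, 4-16, 6-17, 13-20, 18-2, 24-1}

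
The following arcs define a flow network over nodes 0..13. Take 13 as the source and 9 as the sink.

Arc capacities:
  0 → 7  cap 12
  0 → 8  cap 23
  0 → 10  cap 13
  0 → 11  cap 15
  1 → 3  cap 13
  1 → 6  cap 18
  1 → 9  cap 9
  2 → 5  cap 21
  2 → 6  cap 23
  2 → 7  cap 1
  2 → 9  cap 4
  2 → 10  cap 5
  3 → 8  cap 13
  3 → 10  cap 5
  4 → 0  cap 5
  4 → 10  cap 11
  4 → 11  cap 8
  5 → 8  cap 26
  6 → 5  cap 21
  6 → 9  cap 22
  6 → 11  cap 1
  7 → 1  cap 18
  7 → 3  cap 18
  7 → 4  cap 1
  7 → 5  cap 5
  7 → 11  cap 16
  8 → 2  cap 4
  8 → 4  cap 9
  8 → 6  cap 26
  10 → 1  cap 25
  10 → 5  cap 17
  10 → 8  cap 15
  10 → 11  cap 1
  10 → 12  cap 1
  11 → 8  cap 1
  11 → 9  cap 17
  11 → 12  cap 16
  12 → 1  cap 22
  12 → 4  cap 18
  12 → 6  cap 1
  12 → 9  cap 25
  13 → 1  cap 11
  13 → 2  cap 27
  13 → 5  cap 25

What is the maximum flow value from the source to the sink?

Maximum flow value: 48

augment #1: 13→1→9 bottleneck 9, total now 9
augment #2: 13→2→9 bottleneck 4, total now 13
augment #3: 13→1→6→9 bottleneck 2, total now 15
augment #4: 13→2→6→9 bottleneck 20, total now 35
augment #5: 13→2→6→11→9 bottleneck 1, total now 36
augment #6: 13→2→7→11→9 bottleneck 1, total now 37
augment #7: 13→2→10→11→9 bottleneck 1, total now 38
augment #8: 13→5→8→4→11→9 bottleneck 8, total now 46
augment #9: 13→5→8→2→10→12→9 bottleneck 1, total now 47
augment #10: 13→5→8→4→0→11→9 bottleneck 1, total now 48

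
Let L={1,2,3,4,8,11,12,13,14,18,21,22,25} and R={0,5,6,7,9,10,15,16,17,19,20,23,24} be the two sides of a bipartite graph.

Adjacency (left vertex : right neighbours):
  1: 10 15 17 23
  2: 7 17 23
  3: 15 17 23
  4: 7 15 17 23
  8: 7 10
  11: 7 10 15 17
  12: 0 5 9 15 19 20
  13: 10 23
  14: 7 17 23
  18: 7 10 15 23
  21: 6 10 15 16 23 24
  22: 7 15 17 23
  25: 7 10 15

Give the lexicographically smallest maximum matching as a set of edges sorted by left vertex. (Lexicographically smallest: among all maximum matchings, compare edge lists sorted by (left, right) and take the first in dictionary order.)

Lex-smallest maximum matching: {(1,10), (2,7), (3,15), (4,17), (12,0), (13,23), (21,6)}

|M| = 7 (so the lex-smallest maximum matching has 7 edges)
process left vertices in ascending order; for each, take the smallest-labelled available neighbour that still permits 7 edges overall, or leave it unmatched if none does
lex-smallest matching: {1-10, 2-7, 3-15, 4-17, 12-0, 13-23, 21-6}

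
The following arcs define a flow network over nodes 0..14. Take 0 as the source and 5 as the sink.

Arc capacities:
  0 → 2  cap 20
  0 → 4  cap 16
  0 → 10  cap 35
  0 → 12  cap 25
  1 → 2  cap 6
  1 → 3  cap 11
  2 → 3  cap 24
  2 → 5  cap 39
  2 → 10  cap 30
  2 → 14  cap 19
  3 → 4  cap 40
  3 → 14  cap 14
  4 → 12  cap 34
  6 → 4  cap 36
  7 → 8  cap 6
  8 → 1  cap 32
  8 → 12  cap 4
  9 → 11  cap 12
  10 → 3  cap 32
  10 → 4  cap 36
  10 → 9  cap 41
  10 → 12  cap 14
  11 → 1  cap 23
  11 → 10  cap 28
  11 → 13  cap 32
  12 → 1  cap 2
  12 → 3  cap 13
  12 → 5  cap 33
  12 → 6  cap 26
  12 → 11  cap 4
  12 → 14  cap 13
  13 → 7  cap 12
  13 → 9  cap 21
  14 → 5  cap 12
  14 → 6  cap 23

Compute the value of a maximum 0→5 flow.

Maximum flow value: 71

augment #1: 0→2→5 bottleneck 20, total now 20
augment #2: 0→12→5 bottleneck 25, total now 45
augment #3: 0→4→12→5 bottleneck 8, total now 53
augment #4: 0→4→12→14→5 bottleneck 8, total now 61
augment #5: 0→10→3→14→5 bottleneck 4, total now 65
augment #6: 0→10→12→1→2→5 bottleneck 2, total now 67
augment #7: 0→10→9→11→1→2→5 bottleneck 4, total now 71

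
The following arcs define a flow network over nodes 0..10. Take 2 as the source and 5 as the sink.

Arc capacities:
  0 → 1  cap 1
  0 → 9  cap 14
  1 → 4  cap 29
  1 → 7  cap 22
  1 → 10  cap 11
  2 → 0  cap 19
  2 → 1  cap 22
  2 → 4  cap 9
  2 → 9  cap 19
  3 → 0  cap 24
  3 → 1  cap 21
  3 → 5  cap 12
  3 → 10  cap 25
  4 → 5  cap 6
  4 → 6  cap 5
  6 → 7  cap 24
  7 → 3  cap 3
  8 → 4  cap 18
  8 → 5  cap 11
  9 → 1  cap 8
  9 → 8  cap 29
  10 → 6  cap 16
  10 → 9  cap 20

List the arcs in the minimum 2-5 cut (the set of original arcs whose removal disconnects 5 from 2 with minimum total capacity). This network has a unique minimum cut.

Min-cut arcs: {(4,5), (7,3), (8,5)} (total capacity 20)

augment #1: 2→4→5 push 6
augment #2: 2→9→8→5 push 11
augment #3: 2→1→7→3→5 push 3
max flow = 20; residual-reachable set from 2 gives S-side
cut edges (S→T): {(4,5), (7,3), (8,5)} total cap 20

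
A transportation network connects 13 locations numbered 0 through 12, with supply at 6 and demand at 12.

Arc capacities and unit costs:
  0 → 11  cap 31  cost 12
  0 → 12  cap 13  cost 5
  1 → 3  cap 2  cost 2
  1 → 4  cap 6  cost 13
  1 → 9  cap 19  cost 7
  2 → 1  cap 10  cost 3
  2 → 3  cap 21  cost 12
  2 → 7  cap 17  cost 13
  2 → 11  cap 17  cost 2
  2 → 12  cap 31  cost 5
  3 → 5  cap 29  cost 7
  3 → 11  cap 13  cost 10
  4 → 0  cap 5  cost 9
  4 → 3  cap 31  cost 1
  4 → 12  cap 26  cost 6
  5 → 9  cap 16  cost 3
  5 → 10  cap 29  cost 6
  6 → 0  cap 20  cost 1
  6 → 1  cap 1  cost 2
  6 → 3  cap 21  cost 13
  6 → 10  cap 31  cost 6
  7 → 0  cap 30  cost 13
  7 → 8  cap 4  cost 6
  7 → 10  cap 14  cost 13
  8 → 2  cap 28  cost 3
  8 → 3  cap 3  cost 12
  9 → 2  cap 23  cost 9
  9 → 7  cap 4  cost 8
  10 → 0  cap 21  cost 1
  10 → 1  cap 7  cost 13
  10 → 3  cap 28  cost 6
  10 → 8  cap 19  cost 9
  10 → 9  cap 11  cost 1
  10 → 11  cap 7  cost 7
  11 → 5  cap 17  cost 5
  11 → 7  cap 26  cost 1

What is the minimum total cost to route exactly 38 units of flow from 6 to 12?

Minimum cost for 38 units: 629

shortest-cost path #1: 6→0→12 push 13 @ unit cost 6 (adds 78)
shortest-cost path #2: 6→1→4→12 push 1 @ unit cost 21 (adds 21)
shortest-cost path #3: 6→10→9→2→12 push 11 @ unit cost 21 (adds 231)
shortest-cost path #4: 6→10→8→2→12 push 13 @ unit cost 23 (adds 299)
total cost = 629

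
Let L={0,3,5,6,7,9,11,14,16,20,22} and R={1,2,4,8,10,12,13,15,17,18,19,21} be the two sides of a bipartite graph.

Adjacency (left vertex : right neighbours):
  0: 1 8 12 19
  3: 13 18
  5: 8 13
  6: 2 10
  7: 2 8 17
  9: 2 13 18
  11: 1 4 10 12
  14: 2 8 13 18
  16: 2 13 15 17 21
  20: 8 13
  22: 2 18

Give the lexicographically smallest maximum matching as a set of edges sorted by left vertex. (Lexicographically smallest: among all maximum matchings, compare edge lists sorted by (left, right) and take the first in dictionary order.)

Lex-smallest maximum matching: {(0,1), (3,13), (5,8), (6,10), (7,17), (9,2), (11,4), (14,18), (16,15)}

|M| = 9 (so the lex-smallest maximum matching has 9 edges)
process left vertices in ascending order; for each, take the smallest-labelled available neighbour that still permits 9 edges overall, or leave it unmatched if none does
lex-smallest matching: {0-1, 3-13, 5-8, 6-10, 7-17, 9-2, 11-4, 14-18, 16-15}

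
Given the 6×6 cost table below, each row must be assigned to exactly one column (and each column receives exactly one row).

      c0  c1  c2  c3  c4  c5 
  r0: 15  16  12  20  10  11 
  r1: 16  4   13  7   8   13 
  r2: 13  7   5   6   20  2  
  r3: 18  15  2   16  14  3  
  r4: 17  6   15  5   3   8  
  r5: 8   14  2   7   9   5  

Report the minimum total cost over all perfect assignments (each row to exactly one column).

optimal assignment: row0→col4 (cost 10), row1→col1 (cost 4), row2→col5 (cost 2), row3→col2 (cost 2), row4→col3 (cost 5), row5→col0 (cost 8)
total = 10 + 4 + 2 + 2 + 5 + 8 = 31

Minimum assignment cost: 31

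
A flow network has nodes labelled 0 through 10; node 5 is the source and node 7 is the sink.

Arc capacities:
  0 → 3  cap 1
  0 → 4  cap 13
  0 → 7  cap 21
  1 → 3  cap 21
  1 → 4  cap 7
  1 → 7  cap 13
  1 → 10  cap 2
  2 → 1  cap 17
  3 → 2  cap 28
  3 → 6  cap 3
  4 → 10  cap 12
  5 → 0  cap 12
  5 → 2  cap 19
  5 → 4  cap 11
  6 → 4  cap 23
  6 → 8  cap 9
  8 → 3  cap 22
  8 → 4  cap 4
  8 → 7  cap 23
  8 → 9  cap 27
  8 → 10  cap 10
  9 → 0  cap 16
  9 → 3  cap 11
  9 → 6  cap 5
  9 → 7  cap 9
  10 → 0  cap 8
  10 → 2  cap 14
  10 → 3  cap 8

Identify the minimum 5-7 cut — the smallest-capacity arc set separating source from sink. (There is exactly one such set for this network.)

augment #1: 5→0→7 push 12
augment #2: 5→2→1→7 push 13
augment #3: 5→4→10→0→7 push 8
augment #4: 5→2→1→3→6→8→7 push 3
max flow = 36; residual-reachable set from 5 gives S-side
cut edges (S→T): {(1,7), (3,6), (5,0), (10,0)} total cap 36

Min-cut arcs: {(1,7), (3,6), (5,0), (10,0)} (total capacity 36)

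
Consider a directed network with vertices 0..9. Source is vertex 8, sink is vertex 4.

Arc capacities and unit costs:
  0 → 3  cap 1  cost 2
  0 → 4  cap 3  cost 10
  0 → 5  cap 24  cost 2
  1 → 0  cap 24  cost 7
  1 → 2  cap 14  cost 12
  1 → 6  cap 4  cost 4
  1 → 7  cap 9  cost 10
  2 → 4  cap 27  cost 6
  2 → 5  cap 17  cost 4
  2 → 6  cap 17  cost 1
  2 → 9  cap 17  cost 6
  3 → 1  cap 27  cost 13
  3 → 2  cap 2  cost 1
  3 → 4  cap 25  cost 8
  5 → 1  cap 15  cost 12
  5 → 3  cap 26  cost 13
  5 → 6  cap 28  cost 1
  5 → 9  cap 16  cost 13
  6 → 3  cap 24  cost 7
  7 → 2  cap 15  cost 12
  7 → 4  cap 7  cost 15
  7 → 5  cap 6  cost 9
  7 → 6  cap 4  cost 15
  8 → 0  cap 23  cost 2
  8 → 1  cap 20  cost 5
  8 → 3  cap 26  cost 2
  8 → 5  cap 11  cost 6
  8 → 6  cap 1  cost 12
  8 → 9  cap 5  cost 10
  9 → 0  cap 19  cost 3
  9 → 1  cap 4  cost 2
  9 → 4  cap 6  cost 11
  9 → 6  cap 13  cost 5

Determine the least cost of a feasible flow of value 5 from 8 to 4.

Minimum cost for 5 units: 48

shortest-cost path #1: 8→3→2→4 push 2 @ unit cost 9 (adds 18)
shortest-cost path #2: 8→3→4 push 3 @ unit cost 10 (adds 30)
total cost = 48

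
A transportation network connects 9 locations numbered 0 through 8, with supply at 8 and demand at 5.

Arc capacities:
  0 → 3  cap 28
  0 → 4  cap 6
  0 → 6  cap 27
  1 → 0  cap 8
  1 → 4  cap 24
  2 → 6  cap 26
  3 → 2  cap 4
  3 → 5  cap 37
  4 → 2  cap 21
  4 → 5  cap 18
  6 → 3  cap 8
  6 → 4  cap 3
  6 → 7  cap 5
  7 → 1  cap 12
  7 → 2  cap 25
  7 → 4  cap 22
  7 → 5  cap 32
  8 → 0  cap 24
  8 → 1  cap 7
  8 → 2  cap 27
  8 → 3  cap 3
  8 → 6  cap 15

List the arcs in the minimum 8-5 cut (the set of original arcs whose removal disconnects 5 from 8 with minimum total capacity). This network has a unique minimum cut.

Min-cut arcs: {(6,3), (6,4), (6,7), (8,0), (8,1), (8,3)} (total capacity 50)

augment #1: 8→3→5 push 3
augment #2: 8→0→3→5 push 24
augment #3: 8→1→4→5 push 7
augment #4: 8→6→3→5 push 8
augment #5: 8→6→4→5 push 3
augment #6: 8→6→7→5 push 4
augment #7: 8→2→6→7→5 push 1
max flow = 50; residual-reachable set from 8 gives S-side
cut edges (S→T): {(6,3), (6,4), (6,7), (8,0), (8,1), (8,3)} total cap 50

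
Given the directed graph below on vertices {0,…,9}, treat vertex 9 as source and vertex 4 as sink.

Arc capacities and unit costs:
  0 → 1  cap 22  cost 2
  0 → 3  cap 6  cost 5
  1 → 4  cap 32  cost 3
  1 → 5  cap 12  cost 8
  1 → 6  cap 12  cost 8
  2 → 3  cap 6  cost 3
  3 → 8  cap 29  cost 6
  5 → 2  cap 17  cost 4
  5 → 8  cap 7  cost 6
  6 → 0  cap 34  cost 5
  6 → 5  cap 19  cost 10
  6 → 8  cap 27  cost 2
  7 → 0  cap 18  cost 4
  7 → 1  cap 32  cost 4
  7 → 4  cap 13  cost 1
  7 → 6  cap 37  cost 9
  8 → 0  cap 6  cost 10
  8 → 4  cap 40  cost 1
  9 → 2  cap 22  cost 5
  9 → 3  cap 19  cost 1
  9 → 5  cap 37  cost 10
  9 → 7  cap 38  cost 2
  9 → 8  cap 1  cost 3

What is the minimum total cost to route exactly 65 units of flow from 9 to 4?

Minimum cost for 65 units: 527

shortest-cost path #1: 9→7→4 push 13 @ unit cost 3 (adds 39)
shortest-cost path #2: 9→8→4 push 1 @ unit cost 4 (adds 4)
shortest-cost path #3: 9→3→8→4 push 19 @ unit cost 8 (adds 152)
shortest-cost path #4: 9→7→1→4 push 25 @ unit cost 9 (adds 225)
shortest-cost path #5: 9→2→3→8→4 push 6 @ unit cost 15 (adds 90)
shortest-cost path #6: 9→5→8→4 push 1 @ unit cost 17 (adds 17)
total cost = 527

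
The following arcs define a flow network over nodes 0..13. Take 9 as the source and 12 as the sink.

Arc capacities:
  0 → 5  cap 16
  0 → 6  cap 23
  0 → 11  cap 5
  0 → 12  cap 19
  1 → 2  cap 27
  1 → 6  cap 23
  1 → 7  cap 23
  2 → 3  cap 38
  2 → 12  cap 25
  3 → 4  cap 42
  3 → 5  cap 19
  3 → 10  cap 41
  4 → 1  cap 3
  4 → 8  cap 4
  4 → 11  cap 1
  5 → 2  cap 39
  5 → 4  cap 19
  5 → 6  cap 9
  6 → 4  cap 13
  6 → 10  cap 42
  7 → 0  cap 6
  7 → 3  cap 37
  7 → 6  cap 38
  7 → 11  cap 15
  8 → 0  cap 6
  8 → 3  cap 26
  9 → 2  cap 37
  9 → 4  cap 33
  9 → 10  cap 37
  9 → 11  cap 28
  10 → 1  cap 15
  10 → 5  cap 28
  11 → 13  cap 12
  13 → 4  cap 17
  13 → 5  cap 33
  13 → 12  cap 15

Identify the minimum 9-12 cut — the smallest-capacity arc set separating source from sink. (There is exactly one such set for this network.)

Min-cut arcs: {(2,12), (4,8), (7,0), (11,13)} (total capacity 47)

augment #1: 9→2→12 push 25
augment #2: 9→11→13→12 push 12
augment #3: 9→4→8→0→12 push 4
augment #4: 9→4→1→7→0→12 push 3
augment #5: 9→10→1→7→0→12 push 3
max flow = 47; residual-reachable set from 9 gives S-side
cut edges (S→T): {(2,12), (4,8), (7,0), (11,13)} total cap 47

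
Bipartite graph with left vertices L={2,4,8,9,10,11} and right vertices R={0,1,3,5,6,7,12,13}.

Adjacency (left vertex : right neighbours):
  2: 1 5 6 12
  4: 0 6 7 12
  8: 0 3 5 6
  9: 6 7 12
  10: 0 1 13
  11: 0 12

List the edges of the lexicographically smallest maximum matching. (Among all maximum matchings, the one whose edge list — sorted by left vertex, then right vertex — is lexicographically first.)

|M| = 6 (so the lex-smallest maximum matching has 6 edges)
process left vertices in ascending order; for each, take the smallest-labelled available neighbour that still permits 6 edges overall, or leave it unmatched if none does
lex-smallest matching: {2-1, 4-0, 8-3, 9-6, 10-13, 11-12}

Lex-smallest maximum matching: {(2,1), (4,0), (8,3), (9,6), (10,13), (11,12)}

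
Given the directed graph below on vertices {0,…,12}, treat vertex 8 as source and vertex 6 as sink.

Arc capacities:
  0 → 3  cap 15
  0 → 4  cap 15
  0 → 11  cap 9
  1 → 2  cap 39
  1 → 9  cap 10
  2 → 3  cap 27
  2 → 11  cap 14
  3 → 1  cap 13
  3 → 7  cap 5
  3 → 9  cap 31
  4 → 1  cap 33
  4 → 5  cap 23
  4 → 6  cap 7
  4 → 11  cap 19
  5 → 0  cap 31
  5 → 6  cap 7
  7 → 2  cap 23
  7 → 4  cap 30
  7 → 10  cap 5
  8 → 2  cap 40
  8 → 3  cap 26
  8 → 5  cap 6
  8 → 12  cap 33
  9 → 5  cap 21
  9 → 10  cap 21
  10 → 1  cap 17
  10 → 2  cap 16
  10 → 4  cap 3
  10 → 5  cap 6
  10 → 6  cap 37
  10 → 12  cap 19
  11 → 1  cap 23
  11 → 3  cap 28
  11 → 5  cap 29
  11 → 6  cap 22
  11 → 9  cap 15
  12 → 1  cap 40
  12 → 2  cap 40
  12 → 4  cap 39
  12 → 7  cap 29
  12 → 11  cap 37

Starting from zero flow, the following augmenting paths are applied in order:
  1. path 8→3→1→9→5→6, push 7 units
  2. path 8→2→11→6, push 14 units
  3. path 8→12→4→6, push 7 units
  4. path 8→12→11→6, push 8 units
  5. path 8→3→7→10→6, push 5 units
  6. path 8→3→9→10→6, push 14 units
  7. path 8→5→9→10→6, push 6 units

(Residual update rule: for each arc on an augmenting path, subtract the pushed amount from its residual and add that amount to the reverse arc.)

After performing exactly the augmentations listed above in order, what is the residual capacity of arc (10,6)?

Residual capacity of (10,6): 12

after path 1 (8→3→1→9→5→6, push 7): res(10,6)=37
after path 2 (8→2→11→6, push 14): res(10,6)=37
after path 3 (8→12→4→6, push 7): res(10,6)=37
after path 4 (8→12→11→6, push 8): res(10,6)=37
after path 5 (8→3→7→10→6, push 5): res(10,6)=32
after path 6 (8→3→9→10→6, push 14): res(10,6)=18
after path 7 (8→5→9→10→6, push 6): res(10,6)=12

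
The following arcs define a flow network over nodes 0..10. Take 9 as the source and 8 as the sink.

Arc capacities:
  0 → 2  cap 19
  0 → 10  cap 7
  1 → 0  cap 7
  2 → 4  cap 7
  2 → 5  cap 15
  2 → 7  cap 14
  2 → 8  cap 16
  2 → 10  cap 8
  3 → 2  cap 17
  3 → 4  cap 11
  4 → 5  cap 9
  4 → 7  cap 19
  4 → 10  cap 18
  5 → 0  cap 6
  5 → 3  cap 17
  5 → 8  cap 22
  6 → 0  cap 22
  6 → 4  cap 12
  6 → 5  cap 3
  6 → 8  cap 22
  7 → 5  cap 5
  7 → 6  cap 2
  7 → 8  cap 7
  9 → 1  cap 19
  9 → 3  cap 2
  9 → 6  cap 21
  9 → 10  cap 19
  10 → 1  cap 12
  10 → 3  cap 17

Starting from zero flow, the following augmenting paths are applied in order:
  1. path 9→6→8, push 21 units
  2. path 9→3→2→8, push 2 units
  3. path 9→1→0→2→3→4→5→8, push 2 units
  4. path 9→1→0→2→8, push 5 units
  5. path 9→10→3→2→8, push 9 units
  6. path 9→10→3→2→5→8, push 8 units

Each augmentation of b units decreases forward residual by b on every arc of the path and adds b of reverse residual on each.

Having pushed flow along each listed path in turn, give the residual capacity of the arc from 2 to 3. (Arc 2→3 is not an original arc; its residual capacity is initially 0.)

Residual capacity of (2,3): 17

after path 1 (9→6→8, push 21): res(2,3)=0
after path 2 (9→3→2→8, push 2): res(2,3)=2
after path 3 (9→1→0→2→3→4→5→8, push 2): res(2,3)=0
after path 4 (9→1→0→2→8, push 5): res(2,3)=0
after path 5 (9→10→3→2→8, push 9): res(2,3)=9
after path 6 (9→10→3→2→5→8, push 8): res(2,3)=17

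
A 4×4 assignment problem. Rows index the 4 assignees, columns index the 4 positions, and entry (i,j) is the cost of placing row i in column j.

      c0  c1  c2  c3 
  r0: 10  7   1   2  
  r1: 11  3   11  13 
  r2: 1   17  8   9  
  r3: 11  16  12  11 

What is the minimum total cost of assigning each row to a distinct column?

Minimum assignment cost: 16

optimal assignment: row0→col2 (cost 1), row1→col1 (cost 3), row2→col0 (cost 1), row3→col3 (cost 11)
total = 1 + 3 + 1 + 11 = 16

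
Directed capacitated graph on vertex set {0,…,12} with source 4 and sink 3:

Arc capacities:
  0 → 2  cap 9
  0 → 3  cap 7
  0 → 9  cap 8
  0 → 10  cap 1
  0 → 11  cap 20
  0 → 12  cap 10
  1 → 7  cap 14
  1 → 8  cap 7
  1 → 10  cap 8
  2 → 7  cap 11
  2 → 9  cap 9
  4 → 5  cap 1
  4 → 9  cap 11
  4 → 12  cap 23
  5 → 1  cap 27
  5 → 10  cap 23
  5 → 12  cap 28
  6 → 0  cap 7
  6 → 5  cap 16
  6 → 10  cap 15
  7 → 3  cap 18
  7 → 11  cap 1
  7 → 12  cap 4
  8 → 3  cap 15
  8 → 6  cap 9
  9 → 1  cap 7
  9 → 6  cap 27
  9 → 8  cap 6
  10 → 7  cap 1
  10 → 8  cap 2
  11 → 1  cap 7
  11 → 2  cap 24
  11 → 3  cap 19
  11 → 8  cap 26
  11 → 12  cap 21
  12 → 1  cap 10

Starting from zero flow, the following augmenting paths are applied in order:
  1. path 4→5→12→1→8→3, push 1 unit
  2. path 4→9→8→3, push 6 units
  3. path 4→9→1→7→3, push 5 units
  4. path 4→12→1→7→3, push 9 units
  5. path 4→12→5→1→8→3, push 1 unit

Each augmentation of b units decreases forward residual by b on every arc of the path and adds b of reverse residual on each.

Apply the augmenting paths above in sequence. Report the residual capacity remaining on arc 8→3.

Residual capacity of (8,3): 7

after path 1 (4→5→12→1→8→3, push 1): res(8,3)=14
after path 2 (4→9→8→3, push 6): res(8,3)=8
after path 3 (4→9→1→7→3, push 5): res(8,3)=8
after path 4 (4→12→1→7→3, push 9): res(8,3)=8
after path 5 (4→12→5→1→8→3, push 1): res(8,3)=7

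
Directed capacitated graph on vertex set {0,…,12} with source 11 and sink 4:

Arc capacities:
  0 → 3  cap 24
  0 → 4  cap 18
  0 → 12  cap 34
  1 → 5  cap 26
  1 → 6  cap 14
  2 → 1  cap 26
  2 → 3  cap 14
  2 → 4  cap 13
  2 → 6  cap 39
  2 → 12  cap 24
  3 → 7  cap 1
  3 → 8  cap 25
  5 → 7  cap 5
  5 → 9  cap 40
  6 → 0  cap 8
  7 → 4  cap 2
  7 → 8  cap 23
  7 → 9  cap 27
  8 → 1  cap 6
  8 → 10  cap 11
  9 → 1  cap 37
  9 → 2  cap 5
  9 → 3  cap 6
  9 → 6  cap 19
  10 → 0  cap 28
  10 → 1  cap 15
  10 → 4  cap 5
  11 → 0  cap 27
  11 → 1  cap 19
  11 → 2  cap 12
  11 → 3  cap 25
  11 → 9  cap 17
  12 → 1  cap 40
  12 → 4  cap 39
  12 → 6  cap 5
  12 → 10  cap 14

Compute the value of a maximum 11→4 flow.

Maximum flow value: 65

augment #1: 11→0→4 bottleneck 18, total now 18
augment #2: 11→2→4 bottleneck 12, total now 30
augment #3: 11→0→12→4 bottleneck 9, total now 39
augment #4: 11→3→7→4 bottleneck 1, total now 40
augment #5: 11→9→2→4 bottleneck 1, total now 41
augment #6: 11→1→5→7→4 bottleneck 1, total now 42
augment #7: 11→3→8→10→4 bottleneck 5, total now 47
augment #8: 11→9→2→12→4 bottleneck 4, total now 51
augment #9: 11→1→6→0→12→4 bottleneck 8, total now 59
augment #10: 11→3→8→10→0→12→4 bottleneck 6, total now 65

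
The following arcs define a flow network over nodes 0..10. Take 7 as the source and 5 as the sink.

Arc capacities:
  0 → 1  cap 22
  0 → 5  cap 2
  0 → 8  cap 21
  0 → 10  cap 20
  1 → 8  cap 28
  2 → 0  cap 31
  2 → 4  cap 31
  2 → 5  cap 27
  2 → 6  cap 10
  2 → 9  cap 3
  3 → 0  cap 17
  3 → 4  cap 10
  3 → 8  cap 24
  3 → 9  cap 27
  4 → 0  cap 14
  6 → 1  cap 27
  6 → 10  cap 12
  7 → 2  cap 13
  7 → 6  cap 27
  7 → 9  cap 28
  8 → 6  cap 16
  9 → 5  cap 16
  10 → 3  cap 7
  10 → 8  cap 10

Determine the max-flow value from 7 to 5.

Maximum flow value: 31

augment #1: 7→2→5 bottleneck 13, total now 13
augment #2: 7→9→5 bottleneck 16, total now 29
augment #3: 7→6→10→3→0→5 bottleneck 2, total now 31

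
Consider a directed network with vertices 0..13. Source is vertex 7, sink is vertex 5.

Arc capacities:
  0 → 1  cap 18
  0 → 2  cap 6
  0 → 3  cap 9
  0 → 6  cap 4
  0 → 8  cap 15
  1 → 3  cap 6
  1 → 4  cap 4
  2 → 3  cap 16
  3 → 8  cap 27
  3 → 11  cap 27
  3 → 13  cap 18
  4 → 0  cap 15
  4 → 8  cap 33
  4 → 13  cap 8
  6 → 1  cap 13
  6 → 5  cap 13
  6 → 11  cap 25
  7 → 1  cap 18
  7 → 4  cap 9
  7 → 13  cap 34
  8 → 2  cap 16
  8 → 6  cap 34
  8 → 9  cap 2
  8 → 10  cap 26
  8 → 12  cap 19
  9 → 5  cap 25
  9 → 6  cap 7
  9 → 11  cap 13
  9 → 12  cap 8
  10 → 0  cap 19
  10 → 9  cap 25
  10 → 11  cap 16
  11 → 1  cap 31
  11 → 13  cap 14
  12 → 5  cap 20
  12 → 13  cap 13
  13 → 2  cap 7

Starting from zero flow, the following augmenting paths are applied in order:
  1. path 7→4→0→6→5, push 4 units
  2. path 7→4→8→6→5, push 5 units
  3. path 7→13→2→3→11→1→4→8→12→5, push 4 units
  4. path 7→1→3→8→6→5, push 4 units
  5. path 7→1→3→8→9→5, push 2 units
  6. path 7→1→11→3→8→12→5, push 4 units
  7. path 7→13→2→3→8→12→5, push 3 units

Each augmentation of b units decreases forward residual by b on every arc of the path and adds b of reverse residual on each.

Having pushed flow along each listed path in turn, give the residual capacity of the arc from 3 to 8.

after path 1 (7→4→0→6→5, push 4): res(3,8)=27
after path 2 (7→4→8→6→5, push 5): res(3,8)=27
after path 3 (7→13→2→3→11→1→4→8→12→5, push 4): res(3,8)=27
after path 4 (7→1→3→8→6→5, push 4): res(3,8)=23
after path 5 (7→1→3→8→9→5, push 2): res(3,8)=21
after path 6 (7→1→11→3→8→12→5, push 4): res(3,8)=17
after path 7 (7→13→2→3→8→12→5, push 3): res(3,8)=14

Residual capacity of (3,8): 14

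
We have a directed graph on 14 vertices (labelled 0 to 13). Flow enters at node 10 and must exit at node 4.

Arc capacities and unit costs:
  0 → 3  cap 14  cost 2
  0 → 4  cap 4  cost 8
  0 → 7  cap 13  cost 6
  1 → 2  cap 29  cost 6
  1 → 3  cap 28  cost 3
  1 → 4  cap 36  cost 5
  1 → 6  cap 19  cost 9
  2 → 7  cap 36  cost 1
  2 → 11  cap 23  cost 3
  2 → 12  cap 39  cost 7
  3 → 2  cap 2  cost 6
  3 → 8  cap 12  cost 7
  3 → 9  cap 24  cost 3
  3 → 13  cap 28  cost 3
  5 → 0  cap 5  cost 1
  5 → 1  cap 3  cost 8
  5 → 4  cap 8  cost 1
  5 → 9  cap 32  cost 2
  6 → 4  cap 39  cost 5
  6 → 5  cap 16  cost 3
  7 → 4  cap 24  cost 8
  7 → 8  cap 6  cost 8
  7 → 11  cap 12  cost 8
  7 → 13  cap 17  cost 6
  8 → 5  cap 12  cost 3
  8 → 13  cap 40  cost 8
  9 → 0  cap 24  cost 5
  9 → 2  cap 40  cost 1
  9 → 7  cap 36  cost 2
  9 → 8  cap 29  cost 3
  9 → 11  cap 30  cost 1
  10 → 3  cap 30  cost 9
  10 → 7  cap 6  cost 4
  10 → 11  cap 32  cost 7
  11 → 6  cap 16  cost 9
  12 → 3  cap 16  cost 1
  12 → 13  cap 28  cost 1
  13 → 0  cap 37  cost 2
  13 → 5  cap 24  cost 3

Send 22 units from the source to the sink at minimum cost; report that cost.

shortest-cost path #1: 10→7→4 push 6 @ unit cost 12 (adds 72)
shortest-cost path #2: 10→3→13→5→4 push 8 @ unit cost 16 (adds 128)
shortest-cost path #3: 10→11→6→4 push 8 @ unit cost 21 (adds 168)
total cost = 368

Minimum cost for 22 units: 368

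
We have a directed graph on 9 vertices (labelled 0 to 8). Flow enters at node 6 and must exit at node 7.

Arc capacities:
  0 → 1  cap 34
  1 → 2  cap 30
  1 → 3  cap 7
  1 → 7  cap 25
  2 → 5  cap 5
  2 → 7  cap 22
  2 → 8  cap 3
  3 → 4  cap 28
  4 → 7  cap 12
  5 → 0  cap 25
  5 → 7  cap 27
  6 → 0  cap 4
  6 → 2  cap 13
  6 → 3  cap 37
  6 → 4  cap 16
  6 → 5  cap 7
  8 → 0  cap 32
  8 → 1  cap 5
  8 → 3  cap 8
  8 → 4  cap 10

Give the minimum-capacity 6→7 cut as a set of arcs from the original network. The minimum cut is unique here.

augment #1: 6→2→7 push 13
augment #2: 6→4→7 push 12
augment #3: 6→5→7 push 7
augment #4: 6→0→1→7 push 4
max flow = 36; residual-reachable set from 6 gives S-side
cut edges (S→T): {(4,7), (6,0), (6,2), (6,5)} total cap 36

Min-cut arcs: {(4,7), (6,0), (6,2), (6,5)} (total capacity 36)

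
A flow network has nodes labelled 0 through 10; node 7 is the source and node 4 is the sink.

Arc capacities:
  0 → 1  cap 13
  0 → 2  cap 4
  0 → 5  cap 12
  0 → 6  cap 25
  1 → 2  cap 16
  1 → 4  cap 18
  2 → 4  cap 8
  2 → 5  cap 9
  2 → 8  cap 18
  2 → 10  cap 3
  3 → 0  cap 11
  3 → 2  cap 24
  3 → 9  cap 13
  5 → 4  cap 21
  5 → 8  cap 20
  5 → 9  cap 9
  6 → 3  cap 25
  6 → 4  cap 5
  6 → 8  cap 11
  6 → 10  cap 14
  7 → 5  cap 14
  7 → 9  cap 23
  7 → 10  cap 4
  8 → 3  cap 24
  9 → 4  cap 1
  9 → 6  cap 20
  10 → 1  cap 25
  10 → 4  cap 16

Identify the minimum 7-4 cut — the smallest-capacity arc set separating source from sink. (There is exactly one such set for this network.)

augment #1: 7→5→4 push 14
augment #2: 7→9→4 push 1
augment #3: 7→10→4 push 4
augment #4: 7→9→6→4 push 5
augment #5: 7→9→6→10→4 push 12
augment #6: 7→9→6→3→2→4 push 3
max flow = 39; residual-reachable set from 7 gives S-side
cut edges (S→T): {(7,5), (7,10), (9,4), (9,6)} total cap 39

Min-cut arcs: {(7,5), (7,10), (9,4), (9,6)} (total capacity 39)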